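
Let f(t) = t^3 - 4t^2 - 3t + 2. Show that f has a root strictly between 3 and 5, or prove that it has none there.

f(3) = -16 and f(5) = 12, which have opposite signs.
Since f is a polynomial it is continuous on [3, 5].
By the Intermediate Value Theorem, f takes the value 0 somewhere in the open interval.

Yes, f has a root in the interval.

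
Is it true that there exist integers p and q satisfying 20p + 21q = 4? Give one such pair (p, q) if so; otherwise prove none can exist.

Since gcd(20, 21) = 1, every integer is an integer combination of 20 and 21.
Euclidean algorithm: 21 = 1·20 + 1, 20 = 20·1 + 0.
Back-substituting, 1 = 21 − 1·20; that is, 20·(-1) + 21·1 = 1.
Multiplying through by 4: p = (-1)·4 = -4, q = 1·4 = 4 is a solution.
Adding 1·21 to p and subtracting 1·20 from q gives the tidier solution (17, -16).
Indeed 20·17 + 21·(-16) = 340 − 336 = 4.

p = 17, q = -16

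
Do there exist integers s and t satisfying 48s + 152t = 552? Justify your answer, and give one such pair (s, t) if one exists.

s = 2, t = 3

Every value of 48s + 152t is a multiple of gcd(48, 152) = 8; since 8 ∣ 552, solutions exist.
Dividing through by 8 reduces the equation to 6s + 19t = 69.
Euclidean algorithm: 19 = 3·6 + 1, 6 = 6·1 + 0.
Working back up the chain: 1 = 19 − 3·6. So 6·(-3) + 19·1 = 1.
Multiplying through by 69: s = (-3)·69 = -207, t = 1·69 = 69 is a solution.
Shifting by a multiple of (19, −6) keeps it a solution: s = -207 + 11·19 = 2, t = 69 − 11·6 = 3.
Indeed 48·2 + 152·3 = 96 + 456 = 552.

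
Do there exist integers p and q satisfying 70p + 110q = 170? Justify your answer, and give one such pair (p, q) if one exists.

p = 4, q = -1

Since gcd(70, 110) = 10 and 170 = 10·17, Bézout's identity guarantees a solution.
Dividing through by 10 reduces the equation to 7p + 11q = 17.
Euclidean algorithm: 11 = 1·7 + 4, 7 = 1·4 + 3, 4 = 1·3 + 1, 3 = 3·1 + 0.
Back-substituting, 1 = 4 − 1·3 = 4 − (7 − 1·4) = −7 + 2·4 = −7 + 2·(11 − 1·7) = 2·11 − 3·7; that is, 7·(-3) + 11·2 = 1.
Times 17: 7·(-51) + 11·34 = 17, so (-51, 34) solves it.
The general solution is p = -51 + 11k, q = 34 − 7k; taking k = 5 gives the smaller pair p = 4, q = -1.
Check: 70·4 + 110·(-1) = 280 − 110 = 170. ✓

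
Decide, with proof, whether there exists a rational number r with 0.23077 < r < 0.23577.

r = 4/17

Look for a denominator N such that an integer falls strictly between N·0.23077 and N·0.23577. N = 17 works: 17·0.23077 = 3.92309 < 4 < 4.00809 = 17·0.23577.
So r = 4/17 works: it is a ratio of integers, and dividing 17·0.23077 < 4 < 17·0.23577 through by 17 gives 0.23077 < 4/17 < 0.23577.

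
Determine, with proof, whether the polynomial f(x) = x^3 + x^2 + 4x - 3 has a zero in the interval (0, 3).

Yes, f has a root in the interval.

f(0) = -3 and f(3) = 45, which have opposite signs.
As a polynomial, f is continuous on every closed interval.
By the Intermediate Value Theorem, f takes the value 0 somewhere in the open interval.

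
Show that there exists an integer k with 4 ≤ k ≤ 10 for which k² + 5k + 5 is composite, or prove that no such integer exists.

At k = 10: 10² + 5·10 + 5 = 155 = 5·31, which is composite.

k = 10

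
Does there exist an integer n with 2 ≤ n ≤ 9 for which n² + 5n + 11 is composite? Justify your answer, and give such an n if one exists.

At n = 6: 6² + 5·6 + 11 = 77 = 7·11, which is composite.

n = 6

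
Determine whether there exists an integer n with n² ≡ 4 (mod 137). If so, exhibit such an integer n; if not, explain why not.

Take n = 2. Then 2² = 4, and since 0 ≤ 4 < 137 this is already reduced: 2² ≡ 4 (mod 137).

n = 2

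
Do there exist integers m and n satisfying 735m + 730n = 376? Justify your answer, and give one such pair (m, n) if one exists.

There are no such integers.

gcd(735, 730) = 5, so every integer of the form 735m + 730n is a multiple of 5.
But 376 is not a multiple of 5 (it leaves remainder 1).
So the equation is unsolvable over ℤ.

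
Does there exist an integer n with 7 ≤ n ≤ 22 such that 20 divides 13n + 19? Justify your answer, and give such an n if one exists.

n = 17 works, since 13·17 + 19 = 240 = 12·20.

n = 17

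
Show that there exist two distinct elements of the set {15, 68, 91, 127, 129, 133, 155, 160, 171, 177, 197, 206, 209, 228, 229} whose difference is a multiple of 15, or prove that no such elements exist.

There is no such pair.

Reduce each element modulo 15: 15↦0, 68↦8, 91↦1, 127↦7, 129↦9, 133↦13, 155↦5, 160↦10, 171↦6, 177↦12, 197↦2, 206↦11, 209↦14, 228↦3, 229↦4.
No residue repeats among the 15 elements, so no pair has difference ≡ 0 (mod 15).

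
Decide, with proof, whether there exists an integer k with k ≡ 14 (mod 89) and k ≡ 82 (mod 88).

k = 6066

gcd(89, 88) = 1, so the Chinese Remainder Theorem guarantees exactly one residue class mod 7832 satisfying both.
Write k = 14 + 89t and require 14 + 89t ≡ 82 (mod 88), i.e. 89t ≡ 68 (mod 88).
89 ≡ 1 (mod 88), so this reads 1t ≡ 68 (mod 88). So t ≡ 68 (mod 88).
With t = 68: k = 14 + 89·68 = 6066.
Check: 6066 mod 89 = 14, 6066 mod 88 = 82. ✓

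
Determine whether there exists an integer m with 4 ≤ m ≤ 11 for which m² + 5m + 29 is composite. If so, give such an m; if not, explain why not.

At m = 8: 8² + 5·8 + 29 = 133 = 7·19, which is composite.

m = 8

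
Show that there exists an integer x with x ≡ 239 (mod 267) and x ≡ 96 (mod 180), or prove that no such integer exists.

There is no such integer.

Both moduli are multiples of 3 = gcd(267, 180), so any solution would satisfy x ≡ 239 and x ≡ 96 modulo 3 simultaneously.
These are incompatible: 239 − 96 = 143 is not divisible by 3.
Therefore no such x exists.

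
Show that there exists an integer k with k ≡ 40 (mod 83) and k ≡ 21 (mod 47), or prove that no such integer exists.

Since 83 and 47 share no common factor, CRT says the pair of congruences has a solution (unique mod 3901).
Any solution of the first congruence is k = 40 + 83t; substituting into the second, 83t ≡ 21 − 40 ≡ 28 (mod 47).
83 ≡ 36 (mod 47), so this reads 36t ≡ 28 (mod 47). Since 36·17 = 612 = 13·47 + 1, the inverse of 36 mod 47 is 17.
Therefore t ≡ 17·28 = 476 ≡ 6 (mod 47).
With t = 6: k = 40 + 83·6 = 538.
Indeed 538 ≡ 40 (mod 83) and 538 ≡ 21 (mod 47).

k = 538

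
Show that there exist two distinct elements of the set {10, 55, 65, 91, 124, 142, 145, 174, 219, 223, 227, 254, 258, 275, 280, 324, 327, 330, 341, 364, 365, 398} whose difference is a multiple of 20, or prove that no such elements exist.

Yes: 10 and 330.

Reduce each element mod 20: 10↦10, 55↦15, 65↦5, 91↦11, 124↦4, 142↦2, 145↦5, 174↦14, 219↦19, 223↦3, 227↦7, 254↦14, 258↦18, 275↦15, 280↦0, 324↦4, 327↦7, 330↦10, 341↦1, 364↦4, 365↦5, 398↦18. The residue 10 repeats (at 10 and 330), and 330 − 10 = 320 = 16·20.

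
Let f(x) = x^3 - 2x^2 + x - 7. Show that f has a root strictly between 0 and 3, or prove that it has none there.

Yes, f has a root in the interval.

f(0) = -7 and f(3) = 5, which have opposite signs.
Since f is a polynomial it is continuous on [0, 3].
By the Intermediate Value Theorem, f takes the value 0 somewhere in the open interval.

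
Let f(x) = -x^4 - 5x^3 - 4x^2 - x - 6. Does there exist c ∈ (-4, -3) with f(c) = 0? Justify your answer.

f(-4) = -2 and f(-3) = 15, which have opposite signs.
f is continuous everywhere (it is a polynomial), in particular on [-4, -3].
So by the Intermediate Value Theorem there is a c strictly between -4 and -3 with f(c) = 0.

Yes, such a c exists.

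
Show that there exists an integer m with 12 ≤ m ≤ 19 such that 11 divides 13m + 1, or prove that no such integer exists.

m = 16

For m = 12, 13, 14, 15 the values 157, 170, 183, 196 are not multiples of 11. Try m = 16: 13·16 + 1 = 209 = 19·11, which is divisible by 11.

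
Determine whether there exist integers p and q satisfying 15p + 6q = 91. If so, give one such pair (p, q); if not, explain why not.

There are no such integers.

Both 15 and 6 are divisible by gcd(15, 6) = 3, hence so is any combination 15p + 6q.
But 91 is not a multiple of 3 (it leaves remainder 1).
So the equation is unsolvable over ℤ.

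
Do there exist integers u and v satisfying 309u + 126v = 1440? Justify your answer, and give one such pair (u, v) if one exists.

Every value of 309u + 126v is a multiple of gcd(309, 126) = 3; since 3 ∣ 1440, solutions exist.
Dividing through by 3 reduces the equation to 103u + 42v = 480.
Run the Euclidean algorithm on 103 and 42: 103 = 2·42 + 19, 42 = 2·19 + 4, 19 = 4·4 + 3, 4 = 1·3 + 1, 3 = 3·1 + 0.
Working back up the chain: 1 = 4 − 1·3 = 4 − (19 − 4·4) = −19 + 5·4 = −19 + 5·(42 − 2·19) = 5·42 − 11·19 = 5·42 − 11·(103 − 2·42) = −11·103 + 27·42. So 103·(-11) + 42·27 = 1.
Times 480: 103·(-5280) + 42·12960 = 480, so (-5280, 12960) solves it.
The general solution is u = -5280 + 42k, v = 12960 − 103k; taking k = 126 gives the smaller pair u = 12, v = -18.
Check: 309·12 + 126·(-18) = 3708 − 2268 = 1440. ✓

u = 12, v = -18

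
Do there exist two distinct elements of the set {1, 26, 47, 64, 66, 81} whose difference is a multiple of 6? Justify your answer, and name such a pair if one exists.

Reduce each element modulo 6: 1↦1, 26↦2, 47↦5, 64↦4, 66↦0, 81↦3.
All 6 residues are distinct, so no two elements differ by a multiple of 6.

There is no such pair.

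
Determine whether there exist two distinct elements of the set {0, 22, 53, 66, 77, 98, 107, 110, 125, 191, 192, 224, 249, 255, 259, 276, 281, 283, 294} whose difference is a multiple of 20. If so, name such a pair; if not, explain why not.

There is no such pair.

Two integers differ by a multiple of 20 exactly when they have the same residue mod 20. The residues are 0↦0, 22↦2, 53↦13, 66↦6, 77↦17, 98↦18, 107↦7, 110↦10, 125↦5, 191↦11, 192↦12, 224↦4, 249↦9, 255↦15, 259↦19, 276↦16, 281↦1, 283↦3, 294↦14.
All 19 residues are distinct, so no two elements differ by a multiple of 20.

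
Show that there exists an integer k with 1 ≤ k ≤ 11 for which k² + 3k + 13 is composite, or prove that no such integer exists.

k = 9

At k = 9: 9² + 3·9 + 13 = 121 = 11·11, which is composite.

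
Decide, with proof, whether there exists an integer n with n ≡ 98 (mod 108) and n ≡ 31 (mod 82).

Reduce both congruences modulo 2, which divides 108 and 82: they say n ≡ 98 (mod 2) and n ≡ 31 (mod 2).
These are incompatible: 98 − 31 = 67 is not divisible by 2.
Therefore no such n exists.

No, no such integer exists.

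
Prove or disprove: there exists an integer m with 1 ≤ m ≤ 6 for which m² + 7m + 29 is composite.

No such integer m in that range exists.

The values for m = 1, 2, …, 6 are 37, 47, 59, 73, 89, 107, and each of these is prime.
So no value in the range makes the expression composite.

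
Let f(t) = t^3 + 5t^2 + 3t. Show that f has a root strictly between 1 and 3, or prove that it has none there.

No such root exists.

f(1) = 9 and f(3) = 81, both positive, so a sign-change argument is unavailable; we show f keeps this sign on the whole interval.
Substitute t = 1 + u, where 0 < u < 2 on the interval. Expanding, f(1 + u) = u^3 + 8u^2 + 16u + 9.
The nonzero coefficients here are all positive, so for u > 0 every term is positive (or zero), and the constant term 9 is strictly positive.
So f is strictly positive on (1, 3); no root exists in the interval.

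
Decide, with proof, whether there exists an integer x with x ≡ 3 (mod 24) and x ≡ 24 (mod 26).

gcd(24, 26) = 2. If x ≡ 3 (mod 24) and x ≡ 24 (mod 26), then x ≡ 3 (mod 2) and x ≡ 24 (mod 2).
However 3 ≡ 1 and 24 ≡ 0 (mod 2), and 1 ≠ 0.
Hence the system has no solution.

No such integer exists.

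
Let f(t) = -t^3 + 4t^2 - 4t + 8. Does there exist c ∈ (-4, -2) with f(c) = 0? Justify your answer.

No such root exists.

The endpoint values f(-4) = 152 and f(-2) = 40 are both positive. Claim: f(t) > 0 for every t in (-4, -2).
Shift to the endpoint -2: with t = -2 − u (0 < u < 2), one computes f(-2 − u) = u^3 + 10u^2 + 32u + 40.
All 4 nonzero coefficients of this polynomial in u are positive; hence for u > 0 the value is a sum of positive terms (the constant 40 among them).
Therefore f(t) > 0 throughout (-4, -2), and f has no zero there.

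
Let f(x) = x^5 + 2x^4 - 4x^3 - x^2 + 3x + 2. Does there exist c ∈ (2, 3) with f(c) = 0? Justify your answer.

f has no root in that interval.

f(2) = 36 and f(3) = 299, both positive, so a sign-change argument is unavailable; we show f keeps this sign on the whole interval.
Substitute x = 2 + u, where 0 < u < 1 on the interval. Expanding, f(2 + u) = u^5 + 12u^4 + 52u^3 + 103u^2 + 95u + 36.
The nonzero coefficients here are all positive, so for u > 0 every term is positive (or zero), and the constant term 36 is strictly positive.
Therefore f(x) > 0 throughout (2, 3), and f has no zero there.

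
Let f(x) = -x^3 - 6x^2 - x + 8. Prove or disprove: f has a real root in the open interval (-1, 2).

f(-1) = 4 and f(2) = -26, which have opposite signs.
f is continuous everywhere (it is a polynomial), in particular on [-1, 2].
By the Intermediate Value Theorem, f takes the value 0 somewhere in the open interval.

Yes, f has a root in the interval.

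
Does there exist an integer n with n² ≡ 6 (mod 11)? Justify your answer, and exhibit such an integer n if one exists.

No, no such integer exists.

Squares mod 11 repeat after n = 5 (as (−n)² = n²); for n = 0..5 they are 0, 1, 4, 9, 5, 3.
So the quadratic residues mod 11 are {0, 1, 3, 4, 5, 9}, and 6 is not among them.
Hence no integer n has n² ≡ 6 (mod 11).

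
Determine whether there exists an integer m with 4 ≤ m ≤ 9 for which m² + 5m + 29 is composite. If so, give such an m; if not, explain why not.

At m = 8: 8² + 5·8 + 29 = 133 = 7·19, which is composite.

m = 8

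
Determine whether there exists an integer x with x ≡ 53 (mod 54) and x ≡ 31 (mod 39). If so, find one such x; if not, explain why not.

Both moduli are multiples of 3 = gcd(54, 39), so any solution would satisfy x ≡ 53 and x ≡ 31 modulo 3 simultaneously.
However 53 ≡ 2 and 31 ≡ 1 (mod 3), and 2 ≠ 1.
Therefore no such x exists.

No, no such integer exists.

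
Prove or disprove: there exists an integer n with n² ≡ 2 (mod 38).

No such integer exists.

Work modulo the divisor 19 of 38. If n² ≡ 2 (mod 38) then n² ≡ 2 (mod 19).
Since (19 − n)² ≡ n² (mod 19), it suffices to square n = 0, 1, …, 9: the residues are 0, 1, 4, 9, 16, 6, 17, 11, 7, 5.
So the quadratic residues mod 19 are {0, 1, 4, 5, 6, 7, 9, 11, 16, 17}, and 2 is not among them.
Hence no integer n has n² ≡ 2 (mod 38).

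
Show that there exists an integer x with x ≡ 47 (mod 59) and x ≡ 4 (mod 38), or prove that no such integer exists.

x = 460

gcd(59, 38) = 1, so the Chinese Remainder Theorem guarantees exactly one residue class mod 2242 satisfying both.
Write x = 47 + 59t and require 47 + 59t ≡ 4 (mod 38), i.e. 59t ≡ 33 (mod 38).
59 ≡ 21 (mod 38), so this reads 21t ≡ 33 (mod 38). Note 21·29 = 609 ≡ 1 (mod 38) (as 609 − 1 = 16·38), so 21⁻¹ ≡ 29.
Multiplying by 29: t ≡ 29·33 = 957 ≡ 7 (mod 38).
With t = 7: x = 47 + 59·7 = 460.
Verify: 460 = 7·59 + 47 and 460 = 12·38 + 4. ✓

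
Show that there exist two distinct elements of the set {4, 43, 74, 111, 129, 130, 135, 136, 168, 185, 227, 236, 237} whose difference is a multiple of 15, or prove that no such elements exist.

There is no such pair.

Two integers differ by a multiple of 15 exactly when they have the same residue mod 15. The residues are 4↦4, 43↦13, 74↦14, 111↦6, 129↦9, 130↦10, 135↦0, 136↦1, 168↦3, 185↦5, 227↦2, 236↦11, 237↦12.
No residue repeats among the 13 elements, so no pair has difference ≡ 0 (mod 15).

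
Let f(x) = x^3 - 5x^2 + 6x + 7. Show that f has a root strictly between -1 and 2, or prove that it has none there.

f(-1) = -5 and f(2) = 7, which have opposite signs.
f is continuous everywhere (it is a polynomial), in particular on [-1, 2].
By the Intermediate Value Theorem, f takes the value 0 somewhere in the open interval.

Yes, f has a root in the interval.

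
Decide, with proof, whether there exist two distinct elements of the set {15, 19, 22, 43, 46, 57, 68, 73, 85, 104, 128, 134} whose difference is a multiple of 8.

The pair (19, 43) works.

Both 19 and 43 leave remainder 3 on division by 8; their difference 24 = 3·8 is a multiple of 8.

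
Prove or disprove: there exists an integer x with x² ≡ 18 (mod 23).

x = 8

x = 8 works: 8² = 64, and 64 − 18 = 46 = 2·23.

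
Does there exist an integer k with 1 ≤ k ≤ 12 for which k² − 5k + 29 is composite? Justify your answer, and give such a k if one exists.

At k = 1: 1² − 5·1 + 29 = 25 = 5·5, which is composite.

k = 1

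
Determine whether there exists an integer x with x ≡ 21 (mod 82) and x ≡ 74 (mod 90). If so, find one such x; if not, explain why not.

No, no such integer exists.

Both moduli are multiples of 2 = gcd(82, 90), so any solution would satisfy x ≡ 21 and x ≡ 74 modulo 2 simultaneously.
However 21 ≡ 1 and 74 ≡ 0 (mod 2), and 1 ≠ 0.
Therefore no such x exists.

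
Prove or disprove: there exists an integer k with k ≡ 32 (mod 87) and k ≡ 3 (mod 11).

k = 641

gcd(87, 11) = 1, so the Chinese Remainder Theorem guarantees exactly one residue class mod 957 satisfying both.
Write k = 32 + 87t and require 32 + 87t ≡ 3 (mod 11), i.e. 87t ≡ 4 (mod 11).
87 ≡ 10 (mod 11), so this reads 10t ≡ 4 (mod 11). Note 10·10 = 100 ≡ 1 (mod 11) (as 100 − 1 = 9·11), so 10⁻¹ ≡ 10.
Therefore t ≡ 10·4 = 40 ≡ 7 (mod 11).
Taking t = 7 gives k = 32 + 87·7 = 641.
Indeed 641 ≡ 32 (mod 87) and 641 ≡ 3 (mod 11).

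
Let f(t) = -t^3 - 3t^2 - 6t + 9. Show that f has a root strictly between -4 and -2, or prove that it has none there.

Evaluate at the endpoints: f(-4) = 49, f(-2) = 17 — same sign (positive).
The derivative f'(t) = -3t^2 - 6t - 6 is a quadratic with discriminant (-6)² − 4·(-3)·(-6) = -36 < 0; it never vanishes, so it is always negative (sign of the leading coefficient).
So f is strictly decreasing; between -4 and -2 its values lie between f(-4) = 49 and f(-2) = 17, all positive. Therefore f has no root in (-4, -2).

No such root exists.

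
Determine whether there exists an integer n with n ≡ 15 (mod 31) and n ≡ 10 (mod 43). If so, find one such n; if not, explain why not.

Since 31 and 43 share no common factor, CRT says the pair of congruences has a solution (unique mod 1333).
Write n = 15 + 31t and require 15 + 31t ≡ 10 (mod 43), i.e. 31t ≡ 38 (mod 43).
To invert 31 modulo 43: 43 = 1·31 + 12, 31 = 2·12 + 7, 12 = 1·7 + 5, 7 = 1·5 + 2, 5 = 2·2 + 1, 2 = 2·1 + 0, and unwinding, 1 = 5 − 2·2 = 5 − 2·(7 − 1·5) = −2·7 + 3·5 = −2·7 + 3·(12 − 1·7) = 3·12 − 5·7 = 3·12 − 5·(31 − 2·12) = −5·31 + 13·12 = −5·31 + 13·(43 − 1·31) = 13·43 − 18·31. Thus 31⁻¹ ≡ -18 ≡ 25 (mod 43).
Therefore t ≡ 25·38 = 950 ≡ 4 (mod 43).
With t = 4: n = 15 + 31·4 = 139.
Check: 139 mod 31 = 15, 139 mod 43 = 10. ✓

n = 139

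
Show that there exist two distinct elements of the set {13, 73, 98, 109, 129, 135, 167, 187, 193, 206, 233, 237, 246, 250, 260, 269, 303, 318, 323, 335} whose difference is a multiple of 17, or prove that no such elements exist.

The pair (13, 98) works.

Reduce each element mod 17: 13↦13, 73↦5, 98↦13, 109↦7, 129↦10, 135↦16, 167↦14, 187↦0, 193↦6, 206↦2, 233↦12, 237↦16, 246↦8, 250↦12, 260↦5, 269↦14, 303↦14, 318↦12, 323↦0, 335↦12. The residue 13 repeats (at 13 and 98), and 98 − 13 = 85 = 5·17.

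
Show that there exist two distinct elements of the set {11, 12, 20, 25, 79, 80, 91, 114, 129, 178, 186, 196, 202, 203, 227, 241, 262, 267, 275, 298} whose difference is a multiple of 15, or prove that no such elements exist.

Yes: 12 and 267.

12 mod 15 = 12 and 267 mod 15 = 12, so 267 − 12 = 255 = 17·15.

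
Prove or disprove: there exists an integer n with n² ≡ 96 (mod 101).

Take n = 55. Then 55² = 3025 = 29·101 + 96, so 55² ≡ 96 (mod 101).

n = 55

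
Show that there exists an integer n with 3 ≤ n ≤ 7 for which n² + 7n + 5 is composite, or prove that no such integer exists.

n = 4

At n = 4: 4² + 7·4 + 5 = 49 = 7·7, which is composite.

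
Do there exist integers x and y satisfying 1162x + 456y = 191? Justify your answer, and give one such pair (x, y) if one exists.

Any value of 1162x + 456y is a multiple of gcd(1162, 456) = 2.
But 191 = 2·95 + 1, so 2 ∤ 191.
Therefore 1162x + 456y = 191 has no solution in integers.

No such integers exist.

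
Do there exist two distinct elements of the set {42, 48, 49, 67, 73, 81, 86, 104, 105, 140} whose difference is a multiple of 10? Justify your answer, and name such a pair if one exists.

No, no such pair exists.

Two integers differ by a multiple of 10 exactly when they have the same residue mod 10. The residues are 42↦2, 48↦8, 49↦9, 67↦7, 73↦3, 81↦1, 86↦6, 104↦4, 105↦5, 140↦0.
These 10 residues are pairwise different, hence no difference of two elements is divisible by 10.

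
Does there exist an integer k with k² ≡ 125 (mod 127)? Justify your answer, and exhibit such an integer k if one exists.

127 is prime, so by Euler's criterion 125 is a square mod 127 iff 125^((127−1)/2) = 125^63 ≡ 1 (mod 127).
Squaring successively (mod 127): 125^2 = 15625 ≡ 4; 125^4 ≡ 4² = 16 ≡ 16; 125^8 ≡ 16² = 256 ≡ 2; 125^16 ≡ 2² = 4 ≡ 4; 125^32 ≡ 4² = 16 ≡ 16.
Since 63 = 32 + 16 + 8 + 4 + 2 + 1, 125^63 ≡ 16 · 4 · 2 · 16 · 4 · 125; multiplying out mod 127: 16·4 = 64 ≡ 64, then 64·2 = 128 ≡ 1, then 1·16 = 16 ≡ 16, then 16·4 = 64 ≡ 64, then 64·125 = 8000 ≡ 126. Thus 125^63 ≡ 126 ≡ −1 (mod 127).
By Euler's criterion 125 is a quadratic non-residue mod 127: no k satisfies k² ≡ 125 (mod 127).

No, no such integer exists.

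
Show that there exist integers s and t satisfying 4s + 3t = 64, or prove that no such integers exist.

4 and 3 are coprime, so 4s + 3t ranges over all of ℤ.
Dividing repeatedly: 4 = 1·3 + 1, 3 = 3·1 + 0.
Back-substituting, 1 = 4 − 1·3; that is, 4·1 + 3·(-1) = 1.
Multiplying through by 64: s = 1·64 = 64, t = (-1)·64 = -64 is a solution.
Shifting by a multiple of (3, −4) keeps it a solution: s = 64 − 21·3 = 1, t = -64 + 21·4 = 20.
Indeed 4·1 + 3·20 = 4 + 60 = 64.

s = 1, t = 20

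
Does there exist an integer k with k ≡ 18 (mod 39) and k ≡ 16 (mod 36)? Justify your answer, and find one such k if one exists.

No such integer exists.

Reduce both congruences modulo 3, which divides 39 and 36: they say k ≡ 18 (mod 3) and k ≡ 16 (mod 3).
These are incompatible: 18 − 16 = 2 is not divisible by 3.
Therefore no such k exists.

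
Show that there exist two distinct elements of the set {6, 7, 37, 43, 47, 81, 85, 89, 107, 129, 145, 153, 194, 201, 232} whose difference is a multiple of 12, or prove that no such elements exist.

The pair (7, 43) works.

Both 7 and 43 leave remainder 7 on division by 12; their difference 36 = 3·12 is a multiple of 12.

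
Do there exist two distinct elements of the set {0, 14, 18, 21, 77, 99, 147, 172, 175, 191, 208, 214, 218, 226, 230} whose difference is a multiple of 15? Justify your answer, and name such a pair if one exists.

Reduce each element modulo 15: 0↦0, 14↦14, 18↦3, 21↦6, 77↦2, 99↦9, 147↦12, 172↦7, 175↦10, 191↦11, 208↦13, 214↦4, 218↦8, 226↦1, 230↦5.
No residue repeats among the 15 elements, so no pair has difference ≡ 0 (mod 15).

No such pair exists.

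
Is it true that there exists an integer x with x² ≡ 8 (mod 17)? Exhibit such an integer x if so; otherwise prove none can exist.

Take x = 12. Then 12² = 144 = 8·17 + 8, so 12² ≡ 8 (mod 17).

x = 12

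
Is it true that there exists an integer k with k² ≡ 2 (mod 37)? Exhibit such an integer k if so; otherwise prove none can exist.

There is no such integer.

37 is prime, so by Euler's criterion 2 is a square mod 37 iff 2^((37−1)/2) = 2^18 ≡ 1 (mod 37).
Squaring successively (mod 37): 2^2 = 4 ≡ 4; 2^4 ≡ 4² = 16 ≡ 16; 2^8 ≡ 16² = 256 ≡ 34; 2^16 ≡ 34² = 1156 ≡ 9.
Since 18 = 16 + 2, 2^18 ≡ 9 · 4; multiplying out mod 37: 9·4 = 36 ≡ 36. Thus 2^18 ≡ 36 ≡ −1 (mod 37).
By Euler's criterion 2 is a quadratic non-residue mod 37: no k satisfies k² ≡ 2 (mod 37).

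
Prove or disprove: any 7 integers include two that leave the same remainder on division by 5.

Each integer lies in one of the 5 residue classes modulo 5.
Since 7 > 5, two of the 7 integers must share a residue class by the pigeonhole principle; call them a and b.
That is, a and b leave the same remainder on division by 5, as claimed.

Yes.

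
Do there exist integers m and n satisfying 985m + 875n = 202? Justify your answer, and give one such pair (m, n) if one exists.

Both 985 and 875 are divisible by gcd(985, 875) = 5, hence so is any combination 985m + 875n.
But 202 is not a multiple of 5 (it leaves remainder 2).
So the equation is unsolvable over ℤ.

There are no such integers.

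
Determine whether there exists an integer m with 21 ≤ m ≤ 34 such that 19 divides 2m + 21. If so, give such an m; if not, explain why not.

The values of 2m + 21 for m = 21, 22, …, 34 are 63, 65, 67, 69, 71, 73, 75, 77, 79, 81, 83, 85, 87, 89; reduced mod 19 these are 6, 8, 10, 12, 14, 16, 18, 1, 3, 5, 7, 9, 11, 13.
The residue 0 does not occur, so no m in [21, 34] makes 2m + 21 a multiple of 19.

There is no such integer m in that range.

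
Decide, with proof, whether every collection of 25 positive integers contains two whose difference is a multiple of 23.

True.

Partition the integers by their residue mod 23; there are 23 classes.
Placing 25 integers into 23 classes, some class receives at least two — say a and b.
Equal remainders mean a − b ≡ 0 (mod 23), so 23 divides their difference.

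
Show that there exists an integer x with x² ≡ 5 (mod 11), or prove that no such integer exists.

x = 4

Take x = 4. Then 4² = 16 = 1·11 + 5, so 4² ≡ 5 (mod 11).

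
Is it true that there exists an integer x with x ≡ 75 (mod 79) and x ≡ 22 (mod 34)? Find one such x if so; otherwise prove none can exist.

Since 79 and 34 share no common factor, CRT says the pair of congruences has a solution (unique mod 2686).
Any solution of the first congruence is x = 75 + 79t; substituting into the second, 79t ≡ 22 − 75 ≡ 15 (mod 34).
79 ≡ 11 (mod 34), so this reads 11t ≡ 15 (mod 34). Since 11·31 = 341 = 10·34 + 1, the inverse of 11 mod 34 is 31.
Multiplying by 31: t ≡ 31·15 = 465 ≡ 23 (mod 34).
Taking t = 23 gives x = 75 + 79·23 = 1892.
Verify: 1892 = 23·79 + 75 and 1892 = 55·34 + 22. ✓

x = 1892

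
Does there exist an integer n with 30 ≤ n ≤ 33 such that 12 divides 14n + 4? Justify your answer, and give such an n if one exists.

The values of 14n + 4 for n = 30, 31, 32, 33 are 424, 438, 452, 466; reduced mod 12 these are 4, 6, 8, 10.
Since 0 is absent from this list, 12 ∤ 14n + 4 for every n with 30 ≤ n ≤ 33.

No such integer n in that range exists.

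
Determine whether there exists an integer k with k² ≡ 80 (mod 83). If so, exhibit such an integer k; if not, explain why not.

Apply Euler's criterion with the prime 83: 80 is a quadratic residue iff 80^41 ≡ 1 (mod 83), and a non-residue iff it is ≡ −1.
Repeated squaring mod 83: 80^2 = 6400 ≡ 9; 80^4 ≡ 9² = 81 ≡ 81; 80^8 ≡ 81² = 6561 ≡ 4; 80^16 ≡ 4² = 16 ≡ 16; 80^32 ≡ 16² = 256 ≡ 7.
Since 41 = 32 + 8 + 1, 80^41 ≡ 7 · 4 · 80; multiplying out mod 83: 7·4 = 28 ≡ 28, then 28·80 = 2240 ≡ 82. Thus 80^41 ≡ 82 ≡ −1 (mod 83).
By Euler's criterion 80 is a quadratic non-residue mod 83: no k satisfies k² ≡ 80 (mod 83).

No such integer exists.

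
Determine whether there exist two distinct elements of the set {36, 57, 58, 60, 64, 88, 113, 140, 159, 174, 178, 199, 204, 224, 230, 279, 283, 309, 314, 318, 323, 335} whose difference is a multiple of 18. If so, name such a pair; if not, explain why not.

Both 57 and 309 leave remainder 3 on division by 18; their difference 252 = 14·18 is a multiple of 18.

Yes: 57 and 309.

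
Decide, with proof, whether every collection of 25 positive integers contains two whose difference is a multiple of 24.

Each integer lies in one of the 24 residue classes modulo 24.
Placing 25 integers into 24 classes, some class receives at least two — say a and b.
Then a ≡ b (mod 24), i.e. 24 ∣ (a − b).

Yes, this is always true.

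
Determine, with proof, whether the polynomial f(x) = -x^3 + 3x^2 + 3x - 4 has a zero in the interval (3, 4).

f(3) = 5 and f(4) = -8, which have opposite signs.
f is continuous everywhere (it is a polynomial), in particular on [3, 4].
By the Intermediate Value Theorem f must vanish at some point of (3, 4).

Yes, f has a root in the interval.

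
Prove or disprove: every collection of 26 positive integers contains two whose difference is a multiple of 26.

Consider the 26 integers 123, 124, …, 148. They lie in distinct residue classes modulo 26, since 26 ≤ 26.
No two share a residue, so no pair has difference divisible by 26; the claim fails for this set.

No; for instance {123, 124, 125, 126, 127, 128, 129, 130, 131, 132, 133, 134, 135, 136, 137, 138, 139, 140, 141, 142, 143, 144, 145, 146, 147, 148} is a counterexample.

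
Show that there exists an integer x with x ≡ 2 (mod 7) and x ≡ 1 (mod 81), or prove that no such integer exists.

The moduli 7 and 81 are coprime, so by the Chinese Remainder Theorem a unique solution modulo 567 exists.
Any solution of the first congruence is x = 2 + 7t; substituting into the second, 7t ≡ 1 − 2 ≡ 80 (mod 81).
Since 7·58 = 406 = 5·81 + 1, the inverse of 7 mod 81 is 58.
Multiplying by 58: t ≡ 58·80 = 4640 ≡ 23 (mod 81).
With t = 23: x = 2 + 7·23 = 163.
Verify: 163 = 23·7 + 2 and 163 = 2·81 + 1. ✓

x = 163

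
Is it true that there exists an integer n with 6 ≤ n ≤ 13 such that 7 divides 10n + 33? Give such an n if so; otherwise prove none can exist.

n = 10 works, since 10·10 + 33 = 133 = 19·7.

n = 10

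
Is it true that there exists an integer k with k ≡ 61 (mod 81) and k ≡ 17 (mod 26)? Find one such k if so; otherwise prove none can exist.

Since 81 and 26 share no common factor, CRT says the pair of congruences has a solution (unique mod 2106).
Any solution of the first congruence is k = 61 + 81t; substituting into the second, 81t ≡ 17 − 61 ≡ 8 (mod 26).
81 ≡ 3 (mod 26), so this reads 3t ≡ 8 (mod 26). To invert 3 modulo 26: 26 = 8·3 + 2, 3 = 1·2 + 1, 2 = 2·1 + 0, and unwinding, 1 = 3 − 1·2 = 3 − (26 − 8·3) = −26 + 9·3. Thus 3⁻¹ ≡ 9 (mod 26).
Therefore t ≡ 9·8 = 72 ≡ 20 (mod 26).
Taking t = 20 gives k = 61 + 81·20 = 1681.
Verify: 1681 = 20·81 + 61 and 1681 = 64·26 + 17. ✓

k = 1681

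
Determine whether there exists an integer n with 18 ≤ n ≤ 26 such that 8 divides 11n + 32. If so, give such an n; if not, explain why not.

n = 24

For n = 18, 19, …, 23 the values 230, 241, 252, 263, 274, 285 are not multiples of 8. n = 24 works, since 11·24 + 32 = 296 = 37·8.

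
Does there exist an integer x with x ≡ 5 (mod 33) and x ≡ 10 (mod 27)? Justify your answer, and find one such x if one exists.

No, no such integer exists.

Both moduli are multiples of 3 = gcd(33, 27), so any solution would satisfy x ≡ 5 and x ≡ 10 modulo 3 simultaneously.
However 5 ≡ 2 and 10 ≡ 1 (mod 3), and 2 ≠ 1.
Hence the system has no solution.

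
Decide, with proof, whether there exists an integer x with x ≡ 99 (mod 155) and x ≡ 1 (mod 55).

No, no such integer exists.

gcd(155, 55) = 5. If x ≡ 99 (mod 155) and x ≡ 1 (mod 55), then x ≡ 99 (mod 5) and x ≡ 1 (mod 5).
But 99 mod 5 = 4 while 1 mod 5 = 1, a contradiction.
Therefore no such x exists.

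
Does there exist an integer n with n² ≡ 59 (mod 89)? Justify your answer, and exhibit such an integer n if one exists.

Apply Euler's criterion with the prime 89: 59 is a quadratic residue iff 59^44 ≡ 1 (mod 89), and a non-residue iff it is ≡ −1.
Repeated squaring mod 89: 59^2 = 3481 ≡ 10; 59^4 ≡ 10² = 100 ≡ 11; 59^8 ≡ 11² = 121 ≡ 32; 59^16 ≡ 32² = 1024 ≡ 45; 59^32 ≡ 45² = 2025 ≡ 67.
Since 44 = 32 + 8 + 4, 59^44 ≡ 67 · 32 · 11; multiplying out mod 89: 67·32 = 2144 ≡ 8, then 8·11 = 88 ≡ 88. Thus 59^44 ≡ 88 ≡ −1 (mod 89).
The value −1 means 59 is a non-residue modulo 89, so n² ≡ 59 (mod 89) is impossible.

No such integer exists.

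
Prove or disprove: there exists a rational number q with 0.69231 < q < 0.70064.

Look for a denominator N such that an integer falls strictly between N·0.69231 and N·0.70064. N = 10 works: 10·0.69231 = 6.92310 < 7 < 7.00640 = 10·0.70064.
Dividing back, 0.69231 < 7/10 < 0.70064, and 7/10 is rational.

q = 7/10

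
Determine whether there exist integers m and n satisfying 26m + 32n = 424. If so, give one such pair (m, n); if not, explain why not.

gcd(26, 32) = 2, and 2 divides 424, so integer solutions exist.
Dividing through by 2 reduces the equation to 13m + 16n = 212.
Run the Euclidean algorithm on 16 and 13: 16 = 1·13 + 3, 13 = 4·3 + 1, 3 = 3·1 + 0.
Working back up the chain: 1 = 13 − 4·3 = 13 − 4·(16 − 1·13) = −4·16 + 5·13. So 13·5 + 16·(-4) = 1.
Times 212: 13·1060 + 16·(-848) = 212, so (1060, -848) solves it.
Shifting by a multiple of (16, −13) keeps it a solution: m = 1060 − 66·16 = 4, n = -848 + 66·13 = 10.
Check: 26·4 + 32·10 = 104 + 320 = 424. ✓

m = 4, n = 10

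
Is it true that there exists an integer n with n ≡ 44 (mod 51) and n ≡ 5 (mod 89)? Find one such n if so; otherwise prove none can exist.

The moduli 51 and 89 are coprime, so by the Chinese Remainder Theorem a unique solution modulo 4539 exists.
Write n = 44 + 51t and require 44 + 51t ≡ 5 (mod 89), i.e. 51t ≡ 50 (mod 89).
Invert 51 mod 89 by the Euclidean algorithm: 89 = 1·51 + 38, 51 = 1·38 + 13, 38 = 2·13 + 12, 13 = 1·12 + 1, 12 = 12·1 + 0; back-substituting, 1 = 13 − 1·12 = 13 − (38 − 2·13) = −38 + 3·13 = −38 + 3·(51 − 1·38) = 3·51 − 4·38 = 3·51 − 4·(89 − 1·51) = −4·89 + 7·51. Hence 51·7 ≡ 1, so 51⁻¹ ≡ 7 (mod 89).
Multiplying by 7: t ≡ 7·50 = 350 ≡ 83 (mod 89).
With t = 83: n = 44 + 51·83 = 4277.
Verify: 4277 = 83·51 + 44 and 4277 = 48·89 + 5. ✓

n = 4277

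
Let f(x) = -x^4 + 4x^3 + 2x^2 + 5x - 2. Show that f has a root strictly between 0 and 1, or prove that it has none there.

f(0) = -2 and f(1) = 8, which have opposite signs.
As a polynomial, f is continuous on every closed interval.
By the Intermediate Value Theorem f must vanish at some point of (0, 1).

Such a root exists.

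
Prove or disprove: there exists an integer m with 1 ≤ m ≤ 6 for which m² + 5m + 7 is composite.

m = 2

At m = 2: 2² + 5·2 + 7 = 21 = 3·7, which is composite.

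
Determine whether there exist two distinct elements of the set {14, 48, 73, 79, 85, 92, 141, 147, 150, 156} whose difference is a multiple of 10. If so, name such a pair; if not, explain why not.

Two integers differ by a multiple of 10 exactly when they have the same residue mod 10. The residues are 14↦4, 48↦8, 73↦3, 79↦9, 85↦5, 92↦2, 141↦1, 147↦7, 150↦0, 156↦6.
All 10 residues are distinct, so no two elements differ by a multiple of 10.

There is no such pair.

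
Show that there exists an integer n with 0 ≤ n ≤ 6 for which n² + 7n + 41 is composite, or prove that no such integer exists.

n = 4

At n = 4: 4² + 7·4 + 41 = 85 = 5·17, which is composite.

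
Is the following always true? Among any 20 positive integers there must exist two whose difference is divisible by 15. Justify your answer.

Yes, this is always true.

There are exactly 15 possible remainders on division by 15.
Placing 20 integers into 15 classes, some class receives at least two — say a and b.
Then a ≡ b (mod 15), i.e. 15 ∣ (a − b).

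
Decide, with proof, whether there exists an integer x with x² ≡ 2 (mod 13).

Computing x² mod 13 for x = 0, 1, …, 6 (enough, by the symmetry x ↦ 13 − x) gives 0, 1, 4, 9, 3, 12, 10.
The set of squares mod 13 is therefore {0, 1, 3, 4, 9, 10, 12}, which does not contain 2.
Hence no integer x has x² ≡ 2 (mod 13).

No such integer exists.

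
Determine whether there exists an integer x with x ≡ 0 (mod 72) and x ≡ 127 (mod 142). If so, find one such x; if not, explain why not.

Both moduli are multiples of 2 = gcd(72, 142), so any solution would satisfy x ≡ 0 and x ≡ 127 modulo 2 simultaneously.
But 0 mod 2 = 0 while 127 mod 2 = 1, a contradiction.
Therefore no such x exists.

No such integer exists.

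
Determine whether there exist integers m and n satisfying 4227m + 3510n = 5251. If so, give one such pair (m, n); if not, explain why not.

No, no such integers exist.

Any value of 4227m + 3510n is a multiple of gcd(4227, 3510) = 3.
But 5251 is not a multiple of 3 (it leaves remainder 1).
So the equation is unsolvable over ℤ.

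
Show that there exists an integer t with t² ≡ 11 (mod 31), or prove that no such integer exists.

Apply Euler's criterion with the prime 31: 11 is a quadratic residue iff 11^15 ≡ 1 (mod 31), and a non-residue iff it is ≡ −1.
Repeated squaring mod 31: 11^2 = 121 ≡ 28; 11^4 ≡ 28² = 784 ≡ 9; 11^8 ≡ 9² = 81 ≡ 19.
Since 15 = 8 + 4 + 2 + 1, 11^15 ≡ 19 · 9 · 28 · 11; multiplying out mod 31: 19·9 = 171 ≡ 16, then 16·28 = 448 ≡ 14, then 14·11 = 154 ≡ 30. Thus 11^15 ≡ 30 ≡ −1 (mod 31).
By Euler's criterion 11 is a quadratic non-residue mod 31: no t satisfies t² ≡ 11 (mod 31).

No, no such integer exists.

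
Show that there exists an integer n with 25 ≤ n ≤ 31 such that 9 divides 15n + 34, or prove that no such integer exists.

For n = 25, 26, …, 31 the values of 15n + 34 modulo 9 are 4, 1, 7, 4, 1, 7, 4 respectively.
The residue 0 does not occur, so no n in [25, 31] makes 15n + 34 a multiple of 9.

No, no such integer n in that range exists.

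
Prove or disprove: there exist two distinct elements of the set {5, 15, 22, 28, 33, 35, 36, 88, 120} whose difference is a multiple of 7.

Yes: 5 and 33.

5 mod 7 = 5 and 33 mod 7 = 5, so 33 − 5 = 28 = 4·7.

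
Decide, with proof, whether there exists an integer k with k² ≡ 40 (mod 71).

k = 18

k = 18 works: 18² = 324, and 324 − 40 = 284 = 4·71.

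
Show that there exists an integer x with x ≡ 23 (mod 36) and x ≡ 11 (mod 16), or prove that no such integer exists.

Here gcd(36, 16) = 4, and both 23 and 11 leave remainder 3 mod 4, so the system is consistent.
Step through x = 23, 23 + 36, 23 + 2·36, …: the values 23, 59 reduce mod 16 to 7, 11. The value 59 hits 11.
Verify: 59 = 1·36 + 23 and 59 = 3·16 + 11. ✓

x = 59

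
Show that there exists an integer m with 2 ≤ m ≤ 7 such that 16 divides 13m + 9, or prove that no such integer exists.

m = 3 works, since 13·3 + 9 = 48 = 3·16.

m = 3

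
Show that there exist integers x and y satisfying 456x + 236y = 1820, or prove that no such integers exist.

Every value of 456x + 236y is a multiple of gcd(456, 236) = 4; since 4 ∣ 1820, solutions exist.
Dividing through by 4 reduces the equation to 114x + 59y = 455.
Dividing repeatedly: 114 = 1·59 + 55, 59 = 1·55 + 4, 55 = 13·4 + 3, 4 = 1·3 + 1, 3 = 3·1 + 0.
Unwinding: 1 = 4 − 1·3 = 4 − (55 − 13·4) = −55 + 14·4 = −55 + 14·(59 − 1·55) = 14·59 − 15·55 = 14·59 − 15·(114 − 1·59) = −15·114 + 29·59, i.e. 114·(-15) + 59·29 = 1.
Multiplying through by 455: x = (-15)·455 = -6825, y = 29·455 = 13195 is a solution.
Shifting by a multiple of (59, −114) keeps it a solution: x = -6825 + 116·59 = 19, y = 13195 − 116·114 = -29.
Indeed 456·19 + 236·(-29) = 8664 − 6844 = 1820.

x = 19, y = -29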